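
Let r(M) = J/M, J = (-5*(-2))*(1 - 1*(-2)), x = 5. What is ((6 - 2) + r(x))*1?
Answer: 10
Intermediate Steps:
J = 30 (J = 10*(1 + 2) = 10*3 = 30)
r(M) = 30/M
((6 - 2) + r(x))*1 = ((6 - 2) + 30/5)*1 = (4 + 30*(1/5))*1 = (4 + 6)*1 = 10*1 = 10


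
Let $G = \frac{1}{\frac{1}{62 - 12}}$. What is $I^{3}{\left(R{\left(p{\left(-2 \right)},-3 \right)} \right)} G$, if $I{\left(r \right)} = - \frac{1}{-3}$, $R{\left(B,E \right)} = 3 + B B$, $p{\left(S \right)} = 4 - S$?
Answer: $\frac{50}{27} \approx 1.8519$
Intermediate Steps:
$R{\left(B,E \right)} = 3 + B^{2}$
$G = 50$ ($G = \frac{1}{\frac{1}{50}} = 50$)
$I{\left(r \right)} = \frac{1}{3}$ ($I{\left(r \right)} = \left(-1\right) \left(- \frac{1}{3}\right) = \frac{1}{3}$)
$I^{3}{\left(R{\left(p{\left(-2 \right)},-3 \right)} \right)} G = \left(\frac{1}{3}\right)^{3} \cdot 50 = \frac{1}{27} \cdot 50 = \frac{50}{27}$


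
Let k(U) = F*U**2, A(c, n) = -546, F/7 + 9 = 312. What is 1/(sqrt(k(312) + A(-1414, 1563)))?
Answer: sqrt(206466078)/206466078 ≈ 6.9595e-5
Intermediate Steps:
F = 2121 (F = -63 + 7*312 = -63 + 2184 = 2121)
k(U) = 2121*U**2
1/(sqrt(k(312) + A(-1414, 1563))) = 1/(sqrt(2121*312**2 - 546)) = 1/(sqrt(2121*97344 - 546)) = 1/(sqrt(206466624 - 546)) = 1/(sqrt(206466078)) = sqrt(206466078)/206466078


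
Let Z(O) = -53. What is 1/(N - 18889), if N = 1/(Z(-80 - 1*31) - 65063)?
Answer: -65116/1229976125 ≈ -5.2941e-5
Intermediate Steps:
N = -1/65116 (N = 1/(-53 - 65063) = 1/(-65116) = -1/65116 ≈ -1.5357e-5)
1/(N - 18889) = 1/(-1/65116 - 18889) = 1/(-1229976125/65116) = -65116/1229976125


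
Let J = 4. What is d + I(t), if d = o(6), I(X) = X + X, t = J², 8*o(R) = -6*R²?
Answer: 5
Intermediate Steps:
o(R) = -3*R²/4 (o(R) = (-6*R²)/8 = -3*R²/4)
t = 16 (t = 4² = 16)
I(X) = 2*X
d = -27 (d = -¾*6² = -¾*36 = -27)
d + I(t) = -27 + 2*16 = -27 + 32 = 5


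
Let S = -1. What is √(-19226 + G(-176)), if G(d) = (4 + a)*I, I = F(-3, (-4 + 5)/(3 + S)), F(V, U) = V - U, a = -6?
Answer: I*√19219 ≈ 138.63*I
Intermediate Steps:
I = -7/2 (I = -3 - (-4 + 5)/(3 - 1) = -3 - 1/2 = -3 - 1*½ = -3 - ½ = -7/2 ≈ -3.5000)
G(d) = 7 (G(d) = (4 - 6)*(-7/2) = -2*(-7/2) = 7)
√(-19226 + G(-176)) = √(-19226 + 7) = √(-19219) = I*√19219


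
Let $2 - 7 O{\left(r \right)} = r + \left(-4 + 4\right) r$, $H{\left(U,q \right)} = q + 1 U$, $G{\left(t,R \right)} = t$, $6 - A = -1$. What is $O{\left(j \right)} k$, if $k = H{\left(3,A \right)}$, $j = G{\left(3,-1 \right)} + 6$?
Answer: $-10$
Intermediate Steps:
$A = 7$ ($A = 6 - -1 = 6 + 1 = 7$)
$H{\left(U,q \right)} = U + q$ ($H{\left(U,q \right)} = q + U = U + q$)
$j = 9$ ($j = 3 + 6 = 9$)
$O{\left(r \right)} = \frac{2}{7} - \frac{r}{7}$ ($O{\left(r \right)} = \frac{2}{7} - \frac{r + \left(-4 + 4\right) r}{7} = \frac{2}{7} - \frac{r + 0 r}{7} = \frac{2}{7} - \frac{r + 0}{7} = \frac{2}{7} - \frac{r}{7}$)
$k = 10$ ($k = 3 + 7 = 10$)
$O{\left(j \right)} k = \left(\frac{2}{7} - \frac{9}{7}\right) 10 = \left(-1\right) 10 = -10$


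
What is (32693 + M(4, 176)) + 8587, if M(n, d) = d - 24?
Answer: 41432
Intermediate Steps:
M(n, d) = -24 + d
(32693 + M(4, 176)) + 8587 = (32693 + (-24 + 176)) + 8587 = (32693 + 152) + 8587 = 32845 + 8587 = 41432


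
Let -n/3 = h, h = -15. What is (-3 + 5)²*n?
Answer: 180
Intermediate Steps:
n = 45 (n = -3*(-15) = 45)
(-3 + 5)²*n = (-3 + 5)²*45 = 2²*45 = 4*45 = 180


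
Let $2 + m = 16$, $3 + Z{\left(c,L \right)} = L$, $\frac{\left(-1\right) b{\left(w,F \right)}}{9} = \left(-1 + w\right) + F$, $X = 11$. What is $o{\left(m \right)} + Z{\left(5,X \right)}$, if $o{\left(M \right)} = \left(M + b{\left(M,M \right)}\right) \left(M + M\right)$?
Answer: $-6404$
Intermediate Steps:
$b{\left(w,F \right)} = 9 - 9 F - 9 w$ ($b{\left(w,F \right)} = - 9 \left(\left(-1 + w\right) + F\right) = - 9 \left(-1 + F + w\right) = 9 - 9 F - 9 w$)
$Z{\left(c,L \right)} = -3 + L$
$m = 14$ ($m = -2 + 16 = 14$)
$o{\left(M \right)} = 2 M \left(9 - 17 M\right)$ ($o{\left(M \right)} = \left(M - \left(-9 + 18 M\right)\right) \left(M + M\right) = \left(M - \left(-9 + 18 M\right)\right) 2 M = \left(9 - 17 M\right) 2 M = 2 M \left(9 - 17 M\right)$)
$o{\left(m \right)} + Z{\left(5,X \right)} = 2 \cdot 14 \left(9 - 238\right) + \left(-3 + 11\right) = 2 \cdot 14 \left(9 - 238\right) + 8 = 2 \cdot 14 \left(-229\right) + 8 = -6412 + 8 = -6404$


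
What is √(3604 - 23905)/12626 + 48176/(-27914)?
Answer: -24088/13957 + I*√20301/12626 ≈ -1.7259 + 0.011285*I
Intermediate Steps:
√(3604 - 23905)/12626 + 48176/(-27914) = √(-20301)*(1/12626) + 48176*(-1/27914) = (I*√20301)*(1/12626) - 24088/13957 = I*√20301/12626 - 24088/13957 = -24088/13957 + I*√20301/12626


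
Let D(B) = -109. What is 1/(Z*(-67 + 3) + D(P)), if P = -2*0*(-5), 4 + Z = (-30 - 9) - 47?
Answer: 1/5651 ≈ 0.00017696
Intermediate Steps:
Z = -90 (Z = -4 + ((-30 - 9) - 47) = -4 + (-39 - 47) = -4 - 86 = -90)
P = 0 (P = 0*(-5) = 0)
1/(Z*(-67 + 3) + D(P)) = 1/(-90*(-67 + 3) - 109) = 1/(-90*(-64) - 109) = 1/(5760 - 109) = 1/5651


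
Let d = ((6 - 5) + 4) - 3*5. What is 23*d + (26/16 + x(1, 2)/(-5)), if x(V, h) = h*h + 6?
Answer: -1843/8 ≈ -230.38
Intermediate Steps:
x(V, h) = 6 + h**2 (x(V, h) = h**2 + 6 = 6 + h**2)
d = -10 (d = (1 + 4) - 15 = 5 - 15 = -10)
23*d + (26/16 + x(1, 2)/(-5)) = 23*(-10) + (26/16 + (6 + 2**2)/(-5)) = -230 + (26*(1/16) + (6 + 4)*(-1/5)) = -230 + (13/8 + 10*(-1/5)) = -230 + (13/8 - 2) = -230 - 3/8 = -1843/8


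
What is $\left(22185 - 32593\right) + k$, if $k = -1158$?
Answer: $-11566$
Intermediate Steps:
$\left(22185 - 32593\right) + k = \left(22185 - 32593\right) - 1158 = -10408 - 1158 = -11566$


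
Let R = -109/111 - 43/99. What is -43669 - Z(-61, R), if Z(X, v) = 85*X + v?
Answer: -140961704/3663 ≈ -38483.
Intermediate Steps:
R = -5188/3663 (R = -109*1/111 - 43*1/99 = -109/111 - 43/99 = -5188/3663 ≈ -1.4163)
Z(X, v) = v + 85*X
-43669 - Z(-61, R) = -43669 - (-5188/3663 + 85*(-61)) = -43669 - (-5188/3663 - 5185) = -43669 - 1*(-18997843/3663) = -43669 + 18997843/3663 = -140961704/3663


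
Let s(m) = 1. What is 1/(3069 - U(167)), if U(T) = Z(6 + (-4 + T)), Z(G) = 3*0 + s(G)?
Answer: 1/3068 ≈ 0.00032595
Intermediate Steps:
Z(G) = 1 (Z(G) = 3*0 + 1 = 0 + 1 = 1)
U(T) = 1
1/(3069 - U(167)) = 1/(3069 - 1*1) = 1/(3069 - 1) = 1/3068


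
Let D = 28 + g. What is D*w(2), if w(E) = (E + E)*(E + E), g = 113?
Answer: 2256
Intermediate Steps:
w(E) = 4*E**2 (w(E) = (2*E)*(2*E) = 4*E**2)
D = 141 (D = 28 + 113 = 141)
D*w(2) = 141*(4*2**2) = 141*(4*4) = 141*16 = 2256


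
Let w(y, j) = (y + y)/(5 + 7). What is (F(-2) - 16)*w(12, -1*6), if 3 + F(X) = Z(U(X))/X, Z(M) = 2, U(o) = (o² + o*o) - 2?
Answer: -40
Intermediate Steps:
U(o) = -2 + 2*o² (U(o) = (o² + o²) - 2 = 2*o² - 2 = -2 + 2*o²)
w(y, j) = y/6 (w(y, j) = (2*y)/12 = (2*y)*(1/12) = y/6)
F(X) = -3 + 2/X
(F(-2) - 16)*w(12, -1*6) = ((-3 + 2/(-2)) - 16)*((⅙)*12) = ((-3 + 2*(-½)) - 16)*2 = ((-3 - 1) - 16)*2 = (-4 - 16)*2 = -20*2 = -40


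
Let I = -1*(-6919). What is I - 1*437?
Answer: 6482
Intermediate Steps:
I = 6919
I - 1*437 = 6919 - 1*437 = 6919 - 437 = 6482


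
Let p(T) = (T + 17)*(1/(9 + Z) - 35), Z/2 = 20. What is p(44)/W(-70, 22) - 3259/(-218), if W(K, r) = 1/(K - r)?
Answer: 2097094715/10682 ≈ 1.9632e+5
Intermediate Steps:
Z = 40 (Z = 2*20 = 40)
p(T) = -29138/49 - 1714*T/49 (p(T) = (T + 17)*(1/(9 + 40) - 35) = (17 + T)*(1/49 - 35) = (17 + T)*(-1714/49) = -29138/49 - 1714*T/49)
p(44)/W(-70, 22) - 3259/(-218) = (-29138/49 - 1714/49*44)/(1/(-70 - 1*22)) - 3259/(-218) = (-29138/49 - 75416/49)/(1/(-70 - 22)) - 3259*(-1/218) = -104554/(49*(1/(-92))) + 3259/218 = -104554/(49*(-1/92)) + 3259/218 = -104554/49*(-92) + 3259/218 = 9618968/49 + 3259/218 = 2097094715/10682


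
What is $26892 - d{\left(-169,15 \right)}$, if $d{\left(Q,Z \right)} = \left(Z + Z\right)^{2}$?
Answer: $25992$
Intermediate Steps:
$d{\left(Q,Z \right)} = 4 Z^{2}$ ($d{\left(Q,Z \right)} = \left(2 Z\right)^{2} = 4 Z^{2}$)
$26892 - d{\left(-169,15 \right)} = 26892 - 4 \cdot 15^{2} = 26892 - 4 \cdot 225 = 26892 - 900 = 25992$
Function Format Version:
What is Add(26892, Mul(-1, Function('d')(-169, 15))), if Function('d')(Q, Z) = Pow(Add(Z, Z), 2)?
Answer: 25992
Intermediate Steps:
Function('d')(Q, Z) = Mul(4, Pow(Z, 2)) (Function('d')(Q, Z) = Pow(Mul(2, Z), 2) = Mul(4, Pow(Z, 2)))
Add(26892, Mul(-1, Function('d')(-169, 15))) = Add(26892, Mul(-1, Mul(4, Pow(15, 2)))) = Add(26892, Mul(-1, Mul(4, 225))) = Add(26892, Mul(-1, 900)) = Add(26892, -900) = 25992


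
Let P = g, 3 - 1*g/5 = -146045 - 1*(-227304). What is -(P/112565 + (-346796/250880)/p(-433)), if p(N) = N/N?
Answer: 7048230907/1412015360 ≈ 4.9916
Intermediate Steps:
g = -406280 (g = 15 - 5*(-146045 - 1*(-227304)) = 15 - 5*(-146045 + 227304) = 15 - 5*81259 = 15 - 406295 = -406280)
p(N) = 1
P = -406280
-(P/112565 + (-346796/250880)/p(-433)) = -(-406280/112565 - 346796/250880/1) = -(-406280*1/112565 - 346796*1/250880*1) = -(-81256/22513 - 86699/62720*1) = -(-81256/22513 - 86699/62720) = -1*(-7048230907/1412015360) = 7048230907/1412015360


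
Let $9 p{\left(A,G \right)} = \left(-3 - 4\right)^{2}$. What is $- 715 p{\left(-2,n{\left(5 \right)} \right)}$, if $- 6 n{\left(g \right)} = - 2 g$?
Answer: $- \frac{35035}{9} \approx -3892.8$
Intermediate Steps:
$n{\left(g \right)} = \frac{g}{3}$ ($n{\left(g \right)} = - \frac{\left(-2\right) g}{6} = \frac{g}{3}$)
$p{\left(A,G \right)} = \frac{49}{9}$ ($p{\left(A,G \right)} = \frac{\left(-3 - 4\right)^{2}}{9} = \frac{\left(-7\right)^{2}}{9} = \frac{1}{9} \cdot 49 = \frac{49}{9}$)
$- 715 p{\left(-2,n{\left(5 \right)} \right)} = \left(-715\right) \frac{49}{9} = - \frac{35035}{9}$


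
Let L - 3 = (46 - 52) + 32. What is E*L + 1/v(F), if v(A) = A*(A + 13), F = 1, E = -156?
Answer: -63335/14 ≈ -4523.9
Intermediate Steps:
v(A) = A*(13 + A)
L = 29 (L = 3 + ((46 - 52) + 32) = 3 + (-6 + 32) = 3 + 26 = 29)
E*L + 1/v(F) = -156*29 + 1/(1*(13 + 1)) = -4524 + 1/(1*14) = -4524 + 1/14 = -63335/14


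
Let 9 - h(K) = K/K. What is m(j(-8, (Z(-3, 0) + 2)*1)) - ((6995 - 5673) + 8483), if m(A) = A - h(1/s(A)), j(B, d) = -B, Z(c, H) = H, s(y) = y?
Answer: -9805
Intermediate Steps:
h(K) = 8 (h(K) = 9 - K/K = 9 - 1*1 = 9 - 1 = 8)
m(A) = -8 + A (m(A) = A - 1*8 = A - 8 = -8 + A)
m(j(-8, (Z(-3, 0) + 2)*1)) - ((6995 - 5673) + 8483) = (-8 - 1*(-8)) - ((6995 - 5673) + 8483) = (-8 + 8) - (1322 + 8483) = 0 - 1*9805 = 0 - 9805 = -9805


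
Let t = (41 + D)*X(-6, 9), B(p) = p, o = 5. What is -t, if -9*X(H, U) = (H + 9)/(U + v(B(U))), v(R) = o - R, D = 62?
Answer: 103/15 ≈ 6.8667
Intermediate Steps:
v(R) = 5 - R
X(H, U) = -⅕ - H/45 (X(H, U) = -(H + 9)/(9*(U + (5 - U))) = -(9 + H)/(9*5) = -(9/5 + H/5)/9 = -⅕ - H/45)
t = -103/15 (t = (41 + 62)*(-⅕ - 1/45*(-6)) = 103*(-⅕ + 2/15) = 103*(-1/15) = -103/15 ≈ -6.8667)
-t = -1*(-103/15) = 103/15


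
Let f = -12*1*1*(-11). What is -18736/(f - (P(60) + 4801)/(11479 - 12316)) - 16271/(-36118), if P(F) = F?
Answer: -564526853281/4166030710 ≈ -135.51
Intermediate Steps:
f = 132 (f = -12*(-11) = 132)
-18736/(f - (P(60) + 4801)/(11479 - 12316)) - 16271/(-36118) = -18736/(132 - (60 + 4801)/(11479 - 12316)) - 16271/(-36118) = -18736/(132 - 4861/(-837)) - 16271*(-1/36118) = -18736/(132 - 4861*(-1)/837) + 16271/36118 = -18736/(132 - 1*(-4861/837)) + 16271/36118 = -18736/(132 + 4861/837) + 16271/36118 = -18736/115345/837 + 16271/36118 = -18736*837/115345 + 16271/36118 = -15682032/115345 + 16271/36118 = -564526853281/4166030710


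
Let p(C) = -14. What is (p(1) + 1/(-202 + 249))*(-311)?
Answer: 204327/47 ≈ 4347.4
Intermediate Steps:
(p(1) + 1/(-202 + 249))*(-311) = (-14 + 1/(-202 + 249))*(-311) = (-14 + 1/47)*(-311) = -657/47*(-311) = 204327/47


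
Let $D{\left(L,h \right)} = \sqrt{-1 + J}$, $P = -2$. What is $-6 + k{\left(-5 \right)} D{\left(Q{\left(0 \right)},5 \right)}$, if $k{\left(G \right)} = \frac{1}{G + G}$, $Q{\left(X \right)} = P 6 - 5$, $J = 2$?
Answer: $- \frac{61}{10} \approx -6.1$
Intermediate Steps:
$Q{\left(X \right)} = -17$ ($Q{\left(X \right)} = \left(-2\right) 6 - 5 = -12 - 5 = -17$)
$D{\left(L,h \right)} = 1$ ($D{\left(L,h \right)} = \sqrt{-1 + 2} = \sqrt{1} = 1$)
$k{\left(G \right)} = \frac{1}{2 G}$
$-6 + k{\left(-5 \right)} D{\left(Q{\left(0 \right)},5 \right)} = -6 + \frac{1}{2 \left(-5\right)} 1 = -6 + \frac{1}{2} \left(- \frac{1}{5}\right) 1 = -6 - \frac{1}{10} = - \frac{61}{10}$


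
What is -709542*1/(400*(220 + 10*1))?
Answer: -354771/46000 ≈ -7.7124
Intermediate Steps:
-709542*1/(400*(220 + 10*1)) = -709542*1/(400*(220 + 10)) = -709542/(400*230) = -709542/92000 = -709542*1/92000 = -354771/46000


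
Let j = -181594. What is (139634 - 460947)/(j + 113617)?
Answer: 321313/67977 ≈ 4.7268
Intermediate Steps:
(139634 - 460947)/(j + 113617) = (139634 - 460947)/(-181594 + 113617) = -321313/(-67977) = -321313*(-1/67977) = 321313/67977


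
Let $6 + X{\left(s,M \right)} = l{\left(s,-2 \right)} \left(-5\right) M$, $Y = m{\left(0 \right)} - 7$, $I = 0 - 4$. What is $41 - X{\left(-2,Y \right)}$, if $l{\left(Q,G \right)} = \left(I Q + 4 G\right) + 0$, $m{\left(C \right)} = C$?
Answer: $47$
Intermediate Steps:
$I = -4$
$Y = -7$ ($Y = 0 - 7 = -7$)
$l{\left(Q,G \right)} = - 4 Q + 4 G$ ($l{\left(Q,G \right)} = \left(- 4 Q + 4 G\right) + 0 = - 4 Q + 4 G$)
$X{\left(s,M \right)} = -6 + M \left(40 + 20 s\right)$ ($X{\left(s,M \right)} = -6 + \left(- 4 s + 4 \left(-2\right)\right) \left(-5\right) M = -6 + \left(- 4 s - 8\right) \left(-5\right) M = -6 + \left(-8 - 4 s\right) \left(-5\right) M = -6 + \left(40 + 20 s\right) M = -6 + M \left(40 + 20 s\right)$)
$41 - X{\left(-2,Y \right)} = 41 - \left(-6 + 20 \left(-7\right) \left(2 - 2\right)\right) = 41 - \left(-6 + 20 \left(-7\right) 0\right) = 41 - \left(-6 + 0\right) = 41 - -6 = 41 + 6 = 47$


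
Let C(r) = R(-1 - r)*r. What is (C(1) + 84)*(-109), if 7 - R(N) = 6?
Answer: -9265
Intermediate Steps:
R(N) = 1 (R(N) = 7 - 1*6 = 7 - 6 = 1)
C(r) = r (C(r) = 1*r = r)
(C(1) + 84)*(-109) = (1 + 84)*(-109) = 85*(-109) = -9265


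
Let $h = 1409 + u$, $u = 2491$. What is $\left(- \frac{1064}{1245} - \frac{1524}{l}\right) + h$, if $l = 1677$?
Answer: $\frac{2712997264}{695955} \approx 3898.2$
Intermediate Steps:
$h = 3900$ ($h = 1409 + 2491 = 3900$)
$\left(- \frac{1064}{1245} - \frac{1524}{l}\right) + h = \left(- \frac{1064}{1245} - \frac{1524}{1677}\right) + 3900 = \left(\left(-1064\right) \frac{1}{1245} - \frac{508}{559}\right) + 3900 = \left(- \frac{1064}{1245} - \frac{508}{559}\right) + 3900 = - \frac{1227236}{695955} + 3900 = \frac{2712997264}{695955}$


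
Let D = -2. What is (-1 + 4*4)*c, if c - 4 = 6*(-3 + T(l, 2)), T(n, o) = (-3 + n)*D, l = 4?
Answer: -390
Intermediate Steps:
T(n, o) = 6 - 2*n (T(n, o) = (-3 + n)*(-2) = 6 - 2*n)
c = -26 (c = 4 + 6*(-3 + (6 - 2*4)) = 4 + 6*(-3 + (6 - 8)) = 4 + 6*(-3 - 2) = 4 + 6*(-5) = 4 - 30 = -26)
(-1 + 4*4)*c = (-1 + 4*4)*(-26) = (-1 + 16)*(-26) = 15*(-26) = -390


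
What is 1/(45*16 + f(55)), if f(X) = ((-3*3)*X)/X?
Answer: 1/711 ≈ 0.0014065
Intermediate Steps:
f(X) = -9 (f(X) = (-9*X)/X = -9)
1/(45*16 + f(55)) = 1/(45*16 - 9) = 1/(720 - 9) = 1/711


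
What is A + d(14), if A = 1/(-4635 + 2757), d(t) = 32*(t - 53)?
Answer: -2343745/1878 ≈ -1248.0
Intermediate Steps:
d(t) = -1696 + 32*t (d(t) = 32*(-53 + t) = -1696 + 32*t)
A = -1/1878 (A = 1/(-1878) = -1/1878 ≈ -0.00053248)
A + d(14) = -1/1878 + (-1696 + 32*14) = -1/1878 + (-1696 + 448) = -1/1878 - 1248 = -2343745/1878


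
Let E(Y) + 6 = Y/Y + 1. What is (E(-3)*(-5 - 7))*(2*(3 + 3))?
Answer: 576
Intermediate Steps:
E(Y) = -4 (E(Y) = -6 + (Y/Y + 1) = -6 + (1 + 1) = -6 + 2 = -4)
(E(-3)*(-5 - 7))*(2*(3 + 3)) = (-4*(-5 - 7))*(2*(3 + 3)) = (-4*(-12))*(2*6) = 48*12 = 576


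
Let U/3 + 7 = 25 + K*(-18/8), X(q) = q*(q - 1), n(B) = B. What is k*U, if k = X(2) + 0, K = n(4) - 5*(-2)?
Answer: -81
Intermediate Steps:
K = 14 (K = 4 - 5*(-2) = 4 + 10 = 14)
X(q) = q*(-1 + q)
k = 2 (k = 2*(-1 + 2) + 0 = 2*1 + 0 = 2 + 0 = 2)
U = -81/2 (U = -21 + 3*(25 + 14*(-18/8)) = -21 + 3*(25 + 14*(-18*⅛)) = -21 + 3*(25 + 14*(-9/4)) = -21 + 3*(25 - 63/2) = -21 + 3*(-13/2) = -21 - 39/2 = -81/2 ≈ -40.500)
k*U = 2*(-81/2) = -81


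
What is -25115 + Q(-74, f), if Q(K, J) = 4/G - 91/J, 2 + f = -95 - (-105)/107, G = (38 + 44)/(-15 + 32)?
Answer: -10578543377/421234 ≈ -25113.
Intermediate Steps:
G = 82/17 ≈ 4.8235
f = -10274/107 (f = -2 + (-95 - (-105)/107) = -2 + (-95 - 1*(-105/107)) = -2 + (-95 + 105/107) = -2 - 10060/107 = -10274/107 ≈ -96.019)
Q(K, J) = 34/41 - 91/J (Q(K, J) = 4/(82/17) - 91/J = 4*(17/82) - 91/J = 34/41 - 91/J)
-25115 + Q(-74, f) = -25115 + (34/41 - 91/(-10274/107)) = -25115 + (34/41 - 91*(-107/10274)) = -25115 + (34/41 + 9737/10274) = -25115 + 748533/421234 = -10578543377/421234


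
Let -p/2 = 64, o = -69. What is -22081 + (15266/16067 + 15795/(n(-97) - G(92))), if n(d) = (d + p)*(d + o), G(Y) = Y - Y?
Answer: -294445294113/13335610 ≈ -22080.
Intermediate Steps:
G(Y) = 0
p = -128 (p = -2*64 = -128)
n(d) = (-128 + d)*(-69 + d) (n(d) = (d - 128)*(d - 69) = (-128 + d)*(-69 + d))
-22081 + (15266/16067 + 15795/(n(-97) - G(92))) = -22081 + (15266/16067 + 15795/((8832 + (-97)² - 197*(-97)) - 1*0)) = -22081 + (15266*(1/16067) + 15795/((8832 + 9409 + 19109) + 0)) = -22081 + (15266/16067 + 15795/(37350 + 0)) = -22081 + (15266/16067 + 15795/37350) = -22081 + (15266/16067 + 15795*(1/37350)) = -22081 + (15266/16067 + 351/830) = -22081 + 18310297/13335610 = -294445294113/13335610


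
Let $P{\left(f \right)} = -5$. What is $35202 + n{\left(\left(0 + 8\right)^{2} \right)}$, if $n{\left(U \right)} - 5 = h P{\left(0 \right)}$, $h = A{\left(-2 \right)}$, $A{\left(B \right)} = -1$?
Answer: $35212$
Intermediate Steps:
$h = -1$
$n{\left(U \right)} = 10$ ($n{\left(U \right)} = 5 - -5 = 5 + 5 = 10$)
$35202 + n{\left(\left(0 + 8\right)^{2} \right)} = 35202 + 10 = 35212$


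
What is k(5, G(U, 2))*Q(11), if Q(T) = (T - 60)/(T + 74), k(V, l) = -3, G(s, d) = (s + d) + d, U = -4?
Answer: 147/85 ≈ 1.7294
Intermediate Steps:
G(s, d) = s + 2*d (G(s, d) = (d + s) + d = s + 2*d)
Q(T) = (-60 + T)/(74 + T)
k(5, G(U, 2))*Q(11) = -3*(-60 + 11)/(74 + 11) = -3*(-49)/85 = -3*(-49/85) = 147/85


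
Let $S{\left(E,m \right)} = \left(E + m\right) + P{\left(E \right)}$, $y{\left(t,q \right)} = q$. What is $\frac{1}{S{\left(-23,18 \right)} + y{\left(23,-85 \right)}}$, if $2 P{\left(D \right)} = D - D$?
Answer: $- \frac{1}{90} \approx -0.011111$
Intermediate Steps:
$P{\left(D \right)} = 0$ ($P{\left(D \right)} = \frac{D - D}{2} = \frac{1}{2} \cdot 0 = 0$)
$S{\left(E,m \right)} = E + m$ ($S{\left(E,m \right)} = \left(E + m\right) + 0 = E + m$)
$\frac{1}{S{\left(-23,18 \right)} + y{\left(23,-85 \right)}} = \frac{1}{\left(-23 + 18\right) - 85} = \frac{1}{-5 - 85} = \frac{1}{-90} = - \frac{1}{90}$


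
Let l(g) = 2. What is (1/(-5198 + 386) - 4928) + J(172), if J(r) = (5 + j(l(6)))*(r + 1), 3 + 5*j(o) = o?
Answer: -98588261/24060 ≈ -4097.6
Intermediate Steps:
j(o) = -3/5 + o/5
J(r) = 24/5 + 24*r/5 (J(r) = (5 + (-3/5 + (1/5)*2))*(r + 1) = (5 + (-3/5 + 2/5))*(1 + r) = (5 - 1/5)*(1 + r) = 24*(1 + r)/5 = 24/5 + 24*r/5)
(1/(-5198 + 386) - 4928) + J(172) = (1/(-5198 + 386) - 4928) + (24/5 + (24/5)*172) = (1/(-4812) - 4928) + (24/5 + 4128/5) = (-1/4812 - 4928) + 4152/5 = -23713537/4812 + 4152/5 = -98588261/24060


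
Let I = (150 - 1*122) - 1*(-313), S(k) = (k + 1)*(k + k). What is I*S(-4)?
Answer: 8184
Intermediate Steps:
S(k) = 2*k*(1 + k) (S(k) = (1 + k)*(2*k) = 2*k*(1 + k))
I = 341 (I = (150 - 122) + 313 = 28 + 313 = 341)
I*S(-4) = 341*(2*(-4)*(1 - 4)) = 341*(2*(-4)*(-3)) = 341*24 = 8184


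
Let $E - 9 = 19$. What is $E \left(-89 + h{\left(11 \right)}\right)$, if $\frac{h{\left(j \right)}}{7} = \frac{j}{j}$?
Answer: $-2296$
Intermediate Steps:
$E = 28$ ($E = 9 + 19 = 28$)
$h{\left(j \right)} = 7$ ($h{\left(j \right)} = 7 \frac{j}{j} = 7 \cdot 1 = 7$)
$E \left(-89 + h{\left(11 \right)}\right) = 28 \left(-89 + 7\right) = 28 \left(-82\right) = -2296$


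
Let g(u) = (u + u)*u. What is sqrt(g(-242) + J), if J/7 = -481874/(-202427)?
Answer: 13*sqrt(28403553816642)/202427 ≈ 342.26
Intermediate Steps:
J = 3373118/202427 (J = 7*(-481874/(-202427)) = 7*(-481874*(-1/202427)) = 7*(481874/202427) = 3373118/202427 ≈ 16.663)
g(u) = 2*u**2 (g(u) = (2*u)*u = 2*u**2)
sqrt(g(-242) + J) = sqrt(2*(-242)**2 + 3373118/202427) = sqrt(2*58564 + 3373118/202427) = sqrt(117128 + 3373118/202427) = sqrt(23713242774/202427) = 13*sqrt(28403553816642)/202427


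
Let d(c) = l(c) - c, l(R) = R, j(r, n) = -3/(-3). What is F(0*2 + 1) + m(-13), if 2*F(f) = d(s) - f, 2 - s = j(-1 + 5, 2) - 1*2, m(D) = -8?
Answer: -17/2 ≈ -8.5000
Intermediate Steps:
j(r, n) = 1 (j(r, n) = -3*(-1/3) = 1)
s = 3 (s = 2 - (1 - 1*2) = 2 - (1 - 2) = 2 - 1*(-1) = 2 + 1 = 3)
d(c) = 0 (d(c) = c - c = 0)
F(f) = -f/2 (F(f) = (0 - f)/2 = (-f)/2 = -f/2)
F(0*2 + 1) + m(-13) = -(0*2 + 1)/2 - 8 = -(0 + 1)/2 - 8 = -1/2*1 - 8 = -1/2 - 8 = -17/2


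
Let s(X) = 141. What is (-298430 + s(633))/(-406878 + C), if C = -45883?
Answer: 298289/452761 ≈ 0.65882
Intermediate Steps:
(-298430 + s(633))/(-406878 + C) = (-298430 + 141)/(-406878 - 45883) = -298289/(-452761) = -298289*(-1/452761) = 298289/452761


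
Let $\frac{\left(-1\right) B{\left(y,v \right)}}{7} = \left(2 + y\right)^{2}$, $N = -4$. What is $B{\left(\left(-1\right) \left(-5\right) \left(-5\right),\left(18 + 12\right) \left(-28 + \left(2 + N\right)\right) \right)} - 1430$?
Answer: $-5133$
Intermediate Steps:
$B{\left(y,v \right)} = - 7 \left(2 + y\right)^{2}$
$B{\left(\left(-1\right) \left(-5\right) \left(-5\right),\left(18 + 12\right) \left(-28 + \left(2 + N\right)\right) \right)} - 1430 = - 7 \left(2 + \left(-1\right) \left(-5\right) \left(-5\right)\right)^{2} - 1430 = - 7 \left(2 + 5 \left(-5\right)\right)^{2} - 1430 = - 7 \left(2 - 25\right)^{2} - 1430 = - 7 \left(-23\right)^{2} - 1430 = \left(-7\right) 529 - 1430 = -3703 - 1430 = -5133$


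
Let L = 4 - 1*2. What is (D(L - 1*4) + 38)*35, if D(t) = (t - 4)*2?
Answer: 910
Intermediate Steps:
L = 2 (L = 4 - 2 = 2)
D(t) = -8 + 2*t (D(t) = (-4 + t)*2 = -8 + 2*t)
(D(L - 1*4) + 38)*35 = ((-8 + 2*(2 - 1*4)) + 38)*35 = ((-8 + 2*(2 - 4)) + 38)*35 = ((-8 + 2*(-2)) + 38)*35 = ((-8 - 4) + 38)*35 = (-12 + 38)*35 = 26*35 = 910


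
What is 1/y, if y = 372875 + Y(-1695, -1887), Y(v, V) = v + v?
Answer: 1/369485 ≈ 2.7065e-6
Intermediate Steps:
Y(v, V) = 2*v
y = 369485 (y = 372875 + 2*(-1695) = 372875 - 3390 = 369485)
1/y = 1/369485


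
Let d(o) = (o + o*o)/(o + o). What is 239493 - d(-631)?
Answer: 239808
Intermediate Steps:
d(o) = (o + o**2)/(2*o) (d(o) = (o + o**2)/((2*o)) = (o + o**2)*(1/(2*o)) = (o + o**2)/(2*o))
239493 - d(-631) = 239493 - (1/2 + (1/2)*(-631)) = 239493 - (1/2 - 631/2) = 239493 - 1*(-315) = 239493 + 315 = 239808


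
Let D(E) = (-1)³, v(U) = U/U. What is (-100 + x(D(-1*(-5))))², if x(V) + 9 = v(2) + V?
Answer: 11881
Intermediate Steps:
v(U) = 1
D(E) = -1
x(V) = -8 + V (x(V) = -9 + (1 + V) = -8 + V)
(-100 + x(D(-1*(-5))))² = (-100 + (-8 - 1))² = (-100 - 9)² = (-109)² = 11881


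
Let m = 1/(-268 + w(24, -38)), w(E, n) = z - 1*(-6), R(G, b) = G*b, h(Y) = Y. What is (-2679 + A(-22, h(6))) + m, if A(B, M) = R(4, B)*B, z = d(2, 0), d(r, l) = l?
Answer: -194667/262 ≈ -743.00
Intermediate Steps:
z = 0
w(E, n) = 6 (w(E, n) = 0 - 1*(-6) = 0 + 6 = 6)
A(B, M) = 4*B² (A(B, M) = (4*B)*B = 4*B²)
m = -1/262 (m = 1/(-268 + 6) = 1/(-262) = -1/262 ≈ -0.0038168)
(-2679 + A(-22, h(6))) + m = (-2679 + 4*(-22)²) - 1/262 = (-2679 + 4*484) - 1/262 = (-2679 + 1936) - 1/262 = -743 - 1/262 = -194667/262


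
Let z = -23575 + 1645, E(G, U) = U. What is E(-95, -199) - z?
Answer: 21731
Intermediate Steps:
z = -21930
E(-95, -199) - z = -199 - 1*(-21930) = -199 + 21930 = 21731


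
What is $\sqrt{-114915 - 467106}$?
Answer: $3 i \sqrt{64669} \approx 762.9 i$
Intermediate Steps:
$\sqrt{-114915 - 467106} = \sqrt{-582021} = 3 i \sqrt{64669}$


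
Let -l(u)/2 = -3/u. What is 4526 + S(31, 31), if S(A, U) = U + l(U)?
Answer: 141273/31 ≈ 4557.2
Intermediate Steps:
l(u) = 6/u (l(u) = -(-6)/u = 6/u)
S(A, U) = U + 6/U
4526 + S(31, 31) = 4526 + (31 + 6/31) = 4526 + 967/31 = 141273/31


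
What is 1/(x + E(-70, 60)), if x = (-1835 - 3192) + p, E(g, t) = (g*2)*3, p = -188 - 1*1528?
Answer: -1/7163 ≈ -0.00013961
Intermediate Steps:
p = -1716 (p = -188 - 1528 = -1716)
E(g, t) = 6*g (E(g, t) = (2*g)*3 = 6*g)
x = -6743 (x = (-1835 - 3192) - 1716 = -5027 - 1716 = -6743)
1/(x + E(-70, 60)) = 1/(-6743 + 6*(-70)) = 1/(-6743 - 420) = 1/(-7163) = -1/7163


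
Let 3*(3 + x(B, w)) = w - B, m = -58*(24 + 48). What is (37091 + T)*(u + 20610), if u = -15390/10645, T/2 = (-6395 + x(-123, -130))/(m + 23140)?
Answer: 701392465463070/917599 ≈ 7.6438e+8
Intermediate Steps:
m = -4176 (m = -58*72 = -4176)
x(B, w) = -3 - B/3 + w/3 (x(B, w) = -3 + (w - B)/3 = -3 + (-B/3 + w/3) = -3 - B/3 + w/3)
T = -19201/28446 (T = 2*((-6395 + (-3 - ⅓*(-123) + (⅓)*(-130)))/(-4176 + 23140)) = 2*((-6395 + (-3 + 41 - 130/3))/18964) = 2*((-6395 - 16/3)*(1/18964)) = 2*(-19201/3*1/18964) = 2*(-19201/56892) = -19201/28446 ≈ -0.67500)
u = -3078/2129 (u = -15390*1/10645 = -3078/2129 ≈ -1.4457)
(37091 + T)*(u + 20610) = (37091 - 19201/28446)*(-3078/2129 + 20610) = (1055071385/28446)*(43875612/2129) = 701392465463070/917599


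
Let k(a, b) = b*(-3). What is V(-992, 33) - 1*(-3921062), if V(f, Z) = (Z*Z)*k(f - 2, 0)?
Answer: 3921062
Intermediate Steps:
k(a, b) = -3*b
V(f, Z) = 0 (V(f, Z) = (Z*Z)*(-3*0) = Z**2*0 = 0)
V(-992, 33) - 1*(-3921062) = 0 - 1*(-3921062) = 0 + 3921062 = 3921062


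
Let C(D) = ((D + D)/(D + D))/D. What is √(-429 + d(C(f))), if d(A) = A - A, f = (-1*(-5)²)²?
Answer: I*√429 ≈ 20.712*I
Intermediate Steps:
f = 625 (f = (-1*25)² = (-25)² = 625)
C(D) = 1/D (C(D) = ((2*D)/((2*D)))/D = ((2*D)*(1/(2*D)))/D = 1/D)
d(A) = 0
√(-429 + d(C(f))) = √(-429 + 0) = √(-429) = I*√429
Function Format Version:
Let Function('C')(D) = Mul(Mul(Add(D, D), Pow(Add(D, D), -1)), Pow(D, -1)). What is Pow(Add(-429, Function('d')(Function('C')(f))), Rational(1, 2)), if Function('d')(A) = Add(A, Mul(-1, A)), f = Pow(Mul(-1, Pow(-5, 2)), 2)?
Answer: Mul(I, Pow(429, Rational(1, 2))) ≈ Mul(20.712, I)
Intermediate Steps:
f = 625 (f = Pow(Mul(-1, 25), 2) = Pow(-25, 2) = 625)
Function('C')(D) = Pow(D, -1) (Function('C')(D) = Mul(Mul(Mul(2, D), Pow(Mul(2, D), -1)), Pow(D, -1)) = Mul(Mul(Mul(2, D), Mul(Rational(1, 2), Pow(D, -1))), Pow(D, -1)) = Mul(1, Pow(D, -1)) = Pow(D, -1))
Function('d')(A) = 0
Pow(Add(-429, Function('d')(Function('C')(f))), Rational(1, 2)) = Pow(Add(-429, 0), Rational(1, 2)) = Pow(-429, Rational(1, 2)) = Mul(I, Pow(429, Rational(1, 2)))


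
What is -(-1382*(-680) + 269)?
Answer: -940029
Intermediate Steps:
-(-1382*(-680) + 269) = -(939760 + 269) = -1*940029 = -940029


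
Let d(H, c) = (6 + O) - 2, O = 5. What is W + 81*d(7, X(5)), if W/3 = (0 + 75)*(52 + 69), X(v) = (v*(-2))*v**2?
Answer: 27954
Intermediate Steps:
X(v) = -2*v**3 (X(v) = (-2*v)*v**2 = -2*v**3)
W = 27225 (W = 3*((0 + 75)*(52 + 69)) = 3*(75*121) = 3*9075 = 27225)
d(H, c) = 9 (d(H, c) = (6 + 5) - 2 = 11 - 2 = 9)
W + 81*d(7, X(5)) = 27225 + 81*9 = 27225 + 729 = 27954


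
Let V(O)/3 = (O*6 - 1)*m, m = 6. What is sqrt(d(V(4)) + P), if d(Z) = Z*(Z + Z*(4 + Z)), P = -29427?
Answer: sqrt(71785497) ≈ 8472.6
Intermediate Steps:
V(O) = -18 + 108*O (V(O) = 3*((O*6 - 1)*6) = 3*((6*O - 1)*6) = 3*((-1 + 6*O)*6) = 3*(-6 + 36*O) = -18 + 108*O)
sqrt(d(V(4)) + P) = sqrt((-18 + 108*4)**2*(5 + (-18 + 108*4)) - 29427) = sqrt((-18 + 432)**2*(5 + (-18 + 432)) - 29427) = sqrt(414**2*(5 + 414) - 29427) = sqrt(171396*419 - 29427) = sqrt(71814924 - 29427) = sqrt(71785497)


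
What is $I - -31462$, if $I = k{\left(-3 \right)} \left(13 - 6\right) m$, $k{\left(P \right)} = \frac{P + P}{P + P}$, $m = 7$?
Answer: $31511$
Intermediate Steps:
$k{\left(P \right)} = 1$ ($k{\left(P \right)} = \frac{2 P}{2 P} = 2 P \frac{1}{2 P} = 1$)
$I = 49$ ($I = 1 \left(13 - 6\right) 7 = 1 \cdot 7 \cdot 7 = 7 \cdot 7 = 49$)
$I - -31462 = 49 - -31462 = 49 + 31462 = 31511$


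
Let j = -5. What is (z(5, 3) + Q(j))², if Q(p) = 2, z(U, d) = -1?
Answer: 1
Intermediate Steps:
(z(5, 3) + Q(j))² = (-1 + 2)² = 1² = 1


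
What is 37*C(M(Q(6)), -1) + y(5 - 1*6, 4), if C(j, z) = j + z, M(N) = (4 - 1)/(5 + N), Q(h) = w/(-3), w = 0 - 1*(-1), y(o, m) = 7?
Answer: -87/14 ≈ -6.2143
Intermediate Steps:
w = 1 (w = 0 + 1 = 1)
Q(h) = -⅓ (Q(h) = 1/(-3) = 1*(-⅓) = -⅓)
M(N) = 3/(5 + N)
37*C(M(Q(6)), -1) + y(5 - 1*6, 4) = 37*(3/(5 - ⅓) - 1) + 7 = 37*(3/(14/3) - 1) + 7 = 37*(3*(3/14) - 1) + 7 = 37*(9/14 - 1) + 7 = 37*(-5/14) + 7 = -185/14 + 7 = -87/14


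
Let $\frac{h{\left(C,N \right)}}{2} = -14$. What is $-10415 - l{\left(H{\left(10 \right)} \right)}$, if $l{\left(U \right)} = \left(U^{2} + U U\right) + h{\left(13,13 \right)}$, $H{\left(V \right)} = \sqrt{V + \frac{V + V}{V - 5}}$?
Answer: $-10415$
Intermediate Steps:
$H{\left(V \right)} = \sqrt{V + \frac{2 V}{-5 + V}}$
$h{\left(C,N \right)} = -28$ ($h{\left(C,N \right)} = 2 \left(-14\right) = -28$)
$l{\left(U \right)} = -28 + 2 U^{2}$ ($l{\left(U \right)} = \left(U^{2} + U U\right) - 28 = \left(U^{2} + U^{2}\right) - 28 = 2 U^{2} - 28 = -28 + 2 U^{2}$)
$-10415 - l{\left(H{\left(10 \right)} \right)} = -10415 - \left(-28 + 2 \left(\sqrt{\frac{10 \left(-3 + 10\right)}{-5 + 10}}\right)^{2}\right) = -10415 - \left(-28 + 2 \left(\sqrt{10 \cdot \frac{1}{5} \cdot 7}\right)^{2}\right) = -10415 - \left(-28 + 2 \left(\sqrt{14}\right)^{2}\right) = -10415 - \left(-28 + 2 \cdot 14\right) = -10415 - \left(-28 + 28\right) = -10415 - 0 = -10415 + 0 = -10415$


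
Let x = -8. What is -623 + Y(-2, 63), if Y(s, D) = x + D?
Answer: -568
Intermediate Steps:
Y(s, D) = -8 + D
-623 + Y(-2, 63) = -623 + (-8 + 63) = -623 + 55 = -568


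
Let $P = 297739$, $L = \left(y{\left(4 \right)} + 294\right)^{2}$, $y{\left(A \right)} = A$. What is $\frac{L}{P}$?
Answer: $\frac{88804}{297739} \approx 0.29826$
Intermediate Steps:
$L = 88804$ ($L = \left(4 + 294\right)^{2} = 298^{2} = 88804$)
$\frac{L}{P} = \frac{88804}{297739}$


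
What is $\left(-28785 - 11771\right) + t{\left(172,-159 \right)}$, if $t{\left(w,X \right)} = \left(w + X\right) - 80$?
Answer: $-40623$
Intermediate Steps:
$t{\left(w,X \right)} = -80 + X + w$ ($t{\left(w,X \right)} = \left(X + w\right) - 80 = -80 + X + w$)
$\left(-28785 - 11771\right) + t{\left(172,-159 \right)} = \left(-28785 - 11771\right) - 67 = -40556 - 67 = -40623$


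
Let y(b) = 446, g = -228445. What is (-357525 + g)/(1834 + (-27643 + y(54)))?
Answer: 585970/25363 ≈ 23.103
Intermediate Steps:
(-357525 + g)/(1834 + (-27643 + y(54))) = (-357525 - 228445)/(1834 + (-27643 + 446)) = -585970/(1834 - 27197) = -585970/(-25363) = -585970*(-1/25363) = 585970/25363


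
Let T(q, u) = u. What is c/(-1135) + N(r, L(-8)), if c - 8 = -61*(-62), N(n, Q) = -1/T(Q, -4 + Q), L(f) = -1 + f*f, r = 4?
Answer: -44949/13393 ≈ -3.3562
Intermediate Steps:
L(f) = -1 + f²
N(n, Q) = -1/(-4 + Q)
c = 3790 (c = 8 - 61*(-62) = 8 + 3782 = 3790)
c/(-1135) + N(r, L(-8)) = 3790/(-1135) - 1/(-4 + (-1 + (-8)²)) = 3790*(-1/1135) - 1/(-4 + (-1 + 64)) = -758/227 - 1/(-4 + 63) = -758/227 - 1/59 = -44949/13393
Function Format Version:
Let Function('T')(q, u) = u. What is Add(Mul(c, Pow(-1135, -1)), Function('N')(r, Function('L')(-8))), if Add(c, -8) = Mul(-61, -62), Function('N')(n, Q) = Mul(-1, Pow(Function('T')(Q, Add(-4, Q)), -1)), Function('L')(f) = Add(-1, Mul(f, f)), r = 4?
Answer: Rational(-44949, 13393) ≈ -3.3562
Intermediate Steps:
Function('L')(f) = Add(-1, Pow(f, 2))
Function('N')(n, Q) = Mul(-1, Pow(Add(-4, Q), -1))
c = 3790 (c = Add(8, Mul(-61, -62)) = Add(8, 3782) = 3790)
Add(Mul(c, Pow(-1135, -1)), Function('N')(r, Function('L')(-8))) = Add(Mul(3790, Pow(-1135, -1)), Mul(-1, Pow(Add(-4, Add(-1, Pow(-8, 2))), -1))) = Add(Mul(3790, Rational(-1, 1135)), Mul(-1, Pow(Add(-4, Add(-1, 64)), -1))) = Add(Rational(-758, 227), Mul(-1, Pow(Add(-4, 63), -1))) = Add(Rational(-758, 227), Mul(-1, Pow(59, -1))) = Add(Rational(-758, 227), Mul(-1, Rational(1, 59))) = Add(Rational(-758, 227), Rational(-1, 59)) = Rational(-44949, 13393)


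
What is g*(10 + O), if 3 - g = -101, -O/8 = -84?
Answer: 70928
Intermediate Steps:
O = 672 (O = -8*(-84) = 672)
g = 104 (g = 3 - 1*(-101) = 3 + 101 = 104)
g*(10 + O) = 104*(10 + 672) = 104*682 = 70928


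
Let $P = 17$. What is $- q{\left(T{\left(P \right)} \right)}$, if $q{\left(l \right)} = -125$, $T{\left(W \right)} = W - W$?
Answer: $125$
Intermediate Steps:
$T{\left(W \right)} = 0$
$- q{\left(T{\left(P \right)} \right)} = \left(-1\right) \left(-125\right) = 125$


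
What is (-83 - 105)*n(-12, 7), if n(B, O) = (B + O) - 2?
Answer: 1316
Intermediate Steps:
n(B, O) = -2 + B + O
(-83 - 105)*n(-12, 7) = (-83 - 105)*(-2 - 12 + 7) = -188*(-7) = 1316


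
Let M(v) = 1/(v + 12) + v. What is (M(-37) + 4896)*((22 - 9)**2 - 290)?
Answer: -14698354/25 ≈ -5.8793e+5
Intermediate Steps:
M(v) = v + 1/(12 + v) (M(v) = 1/(12 + v) + v = v + 1/(12 + v))
(M(-37) + 4896)*((22 - 9)**2 - 290) = ((1 + (-37)**2 + 12*(-37))/(12 - 37) + 4896)*((22 - 9)**2 - 290) = ((1 + 1369 - 444)/(-25) + 4896)*(13**2 - 290) = (-1/25*926 + 4896)*(169 - 290) = (-926/25 + 4896)*(-121) = (121474/25)*(-121) = -14698354/25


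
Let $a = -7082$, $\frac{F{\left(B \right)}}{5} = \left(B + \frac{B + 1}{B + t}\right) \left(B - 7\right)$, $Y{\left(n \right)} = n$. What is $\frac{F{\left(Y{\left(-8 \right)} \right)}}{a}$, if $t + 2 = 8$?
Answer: $- \frac{675}{14164} \approx -0.047656$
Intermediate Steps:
$t = 6$ ($t = -2 + 8 = 6$)
$F{\left(B \right)} = 5 \left(-7 + B\right) \left(B + \frac{1 + B}{6 + B}\right)$ ($F{\left(B \right)} = 5 \left(B + \frac{B + 1}{B + 6}\right) \left(B - 7\right) = 5 \left(B + \frac{1 + B}{6 + B}\right) \left(-7 + B\right) = 5 \left(-7 + B\right) \left(B + \frac{1 + B}{6 + B}\right)$)
$\frac{F{\left(Y{\left(-8 \right)} \right)}}{a} = \frac{5 \frac{1}{6 - 8} \left(-7 + \left(-8\right)^{3} - -384\right)}{-7082} = \frac{5 \left(-7 - 512 + 384\right)}{-2} \left(- \frac{1}{7082}\right) = 5 \left(- \frac{1}{2}\right) \left(-135\right) \left(- \frac{1}{7082}\right) = \frac{675}{2} \left(- \frac{1}{7082}\right) = - \frac{675}{14164}$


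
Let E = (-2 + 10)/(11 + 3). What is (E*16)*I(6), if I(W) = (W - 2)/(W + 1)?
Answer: 256/49 ≈ 5.2245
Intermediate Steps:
I(W) = (-2 + W)/(1 + W)
E = 4/7 (E = 8/14 = 8*(1/14) = 4/7 ≈ 0.57143)
(E*16)*I(6) = ((4/7)*16)*((-2 + 6)/(1 + 6)) = 64*(4/7)/7 = 64*((⅐)*4)/7 = (64/7)*(4/7) = 256/49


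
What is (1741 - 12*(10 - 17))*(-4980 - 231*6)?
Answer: -11617950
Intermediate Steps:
(1741 - 12*(10 - 17))*(-4980 - 231*6) = (1741 - 12*(-7))*(-4980 - 1386) = (1741 + 84)*(-6366) = 1825*(-6366) = -11617950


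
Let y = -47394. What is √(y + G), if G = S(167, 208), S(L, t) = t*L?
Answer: I*√12658 ≈ 112.51*I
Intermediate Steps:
S(L, t) = L*t
G = 34736 (G = 167*208 = 34736)
√(y + G) = √(-47394 + 34736) = √(-12658) = I*√12658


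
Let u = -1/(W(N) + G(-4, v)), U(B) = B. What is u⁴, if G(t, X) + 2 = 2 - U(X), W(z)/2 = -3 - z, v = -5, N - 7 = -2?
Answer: 1/14641 ≈ 6.8301e-5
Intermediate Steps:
N = 5 (N = 7 - 2 = 5)
W(z) = -6 - 2*z (W(z) = 2*(-3 - z) = -6 - 2*z)
G(t, X) = -X (G(t, X) = -2 + (2 - X) = -X)
u = 1/11 (u = -1/((-6 - 2*5) - 1*(-5)) = -1/((-6 - 10) + 5) = -1/(-16 + 5) = -1/(-11) = -1*(-1/11) = 1/11 ≈ 0.090909)
u⁴ = (1/11)⁴ = 1/14641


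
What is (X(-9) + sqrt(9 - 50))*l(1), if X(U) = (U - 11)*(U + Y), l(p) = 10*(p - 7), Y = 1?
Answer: -9600 - 60*I*sqrt(41) ≈ -9600.0 - 384.19*I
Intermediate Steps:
l(p) = -70 + 10*p (l(p) = 10*(-7 + p) = -70 + 10*p)
X(U) = (1 + U)*(-11 + U) (X(U) = (U - 11)*(U + 1) = (-11 + U)*(1 + U) = (1 + U)*(-11 + U))
(X(-9) + sqrt(9 - 50))*l(1) = ((-11 + (-9)**2 - 10*(-9)) + sqrt(9 - 50))*(-70 + 10*1) = ((-11 + 81 + 90) + sqrt(-41))*(-70 + 10) = (160 + I*sqrt(41))*(-60) = -9600 - 60*I*sqrt(41)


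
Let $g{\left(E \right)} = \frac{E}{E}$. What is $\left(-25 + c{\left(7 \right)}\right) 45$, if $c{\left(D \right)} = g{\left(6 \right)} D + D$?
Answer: $-495$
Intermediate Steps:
$g{\left(E \right)} = 1$
$c{\left(D \right)} = 2 D$ ($c{\left(D \right)} = 1 D + D = D + D = 2 D$)
$\left(-25 + c{\left(7 \right)}\right) 45 = \left(-25 + 2 \cdot 7\right) 45 = \left(-25 + 14\right) 45 = \left(-11\right) 45 = -495$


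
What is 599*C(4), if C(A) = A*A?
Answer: 9584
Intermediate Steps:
C(A) = A²
599*C(4) = 599*4² = 599*16 = 9584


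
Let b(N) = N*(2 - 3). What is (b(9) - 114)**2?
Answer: 15129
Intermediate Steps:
b(N) = -N (b(N) = N*(-1) = -N)
(b(9) - 114)**2 = (-1*9 - 114)**2 = (-9 - 114)**2 = (-123)**2 = 15129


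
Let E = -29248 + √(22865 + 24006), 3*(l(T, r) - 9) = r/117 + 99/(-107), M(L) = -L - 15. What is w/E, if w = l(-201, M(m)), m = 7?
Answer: -9478574848/32126206459581 - 324076*√46871/32126206459581 ≈ -0.00029723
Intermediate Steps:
M(L) = -15 - L
l(T, r) = 930/107 + r/351 (l(T, r) = 9 + (r/117 + 99/(-107))/3 = 9 + (r*(1/117) + 99*(-1/107))/3 = 9 + (r/117 - 99/107)/3 = 9 + (-99/107 + r/117)/3 = 9 + (-33/107 + r/351) = 930/107 + r/351)
w = 324076/37557 (w = 930/107 + (-15 - 1*7)/351 = 930/107 + (-15 - 7)/351 = 930/107 + (1/351)*(-22) = 930/107 - 22/351 = 324076/37557 ≈ 8.6289)
E = -29248 + √46871 ≈ -29032.
w/E = 324076/(37557*(-29248 + √46871))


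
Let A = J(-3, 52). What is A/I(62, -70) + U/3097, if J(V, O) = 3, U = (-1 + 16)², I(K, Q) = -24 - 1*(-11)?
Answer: -6366/40261 ≈ -0.15812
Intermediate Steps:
I(K, Q) = -13 (I(K, Q) = -24 + 11 = -13)
U = 225 (U = 15² = 225)
A = 3
A/I(62, -70) + U/3097 = 3/(-13) + 225/3097 = 3*(-1/13) + 225*(1/3097) = -3/13 + 225/3097 = -6366/40261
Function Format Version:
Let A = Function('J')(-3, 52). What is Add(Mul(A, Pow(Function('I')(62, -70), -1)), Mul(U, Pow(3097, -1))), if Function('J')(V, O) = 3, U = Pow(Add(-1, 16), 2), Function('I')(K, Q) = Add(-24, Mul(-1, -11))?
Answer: Rational(-6366, 40261) ≈ -0.15812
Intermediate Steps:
Function('I')(K, Q) = -13 (Function('I')(K, Q) = Add(-24, 11) = -13)
U = 225 (U = Pow(15, 2) = 225)
A = 3
Add(Mul(A, Pow(Function('I')(62, -70), -1)), Mul(U, Pow(3097, -1))) = Add(Mul(3, Pow(-13, -1)), Mul(225, Pow(3097, -1))) = Add(Mul(3, Rational(-1, 13)), Mul(225, Rational(1, 3097))) = Add(Rational(-3, 13), Rational(225, 3097)) = Rational(-6366, 40261)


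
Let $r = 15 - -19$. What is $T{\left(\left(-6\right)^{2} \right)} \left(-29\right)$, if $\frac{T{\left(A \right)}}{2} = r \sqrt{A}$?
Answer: $-11832$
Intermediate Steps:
$r = 34$ ($r = 15 + 19 = 34$)
$T{\left(A \right)} = 68 \sqrt{A}$ ($T{\left(A \right)} = 2 \cdot 34 \sqrt{A} = 68 \sqrt{A}$)
$T{\left(\left(-6\right)^{2} \right)} \left(-29\right) = 68 \sqrt{\left(-6\right)^{2}} \left(-29\right) = 68 \sqrt{36} \left(-29\right) = 68 \cdot 6 \left(-29\right) = 408 \left(-29\right) = -11832$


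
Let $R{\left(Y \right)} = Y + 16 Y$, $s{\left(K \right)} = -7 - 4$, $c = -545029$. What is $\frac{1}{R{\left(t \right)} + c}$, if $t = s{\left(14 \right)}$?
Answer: $- \frac{1}{545216} \approx -1.8341 \cdot 10^{-6}$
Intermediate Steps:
$s{\left(K \right)} = -11$ ($s{\left(K \right)} = -7 - 4 = -11$)
$t = -11$
$R{\left(Y \right)} = 17 Y$
$\frac{1}{R{\left(t \right)} + c} = \frac{1}{17 \left(-11\right) - 545029} = \frac{1}{-187 - 545029} = \frac{1}{-545216} = - \frac{1}{545216}$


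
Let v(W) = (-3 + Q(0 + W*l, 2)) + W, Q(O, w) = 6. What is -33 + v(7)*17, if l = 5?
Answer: 137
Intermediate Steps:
v(W) = 3 + W (v(W) = (-3 + 6) + W = 3 + W)
-33 + v(7)*17 = -33 + (3 + 7)*17 = -33 + 10*17 = -33 + 170 = 137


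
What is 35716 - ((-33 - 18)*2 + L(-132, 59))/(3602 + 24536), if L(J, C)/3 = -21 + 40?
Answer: 1004976853/28138 ≈ 35716.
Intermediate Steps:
L(J, C) = 57 (L(J, C) = 3*(-21 + 40) = 3*19 = 57)
35716 - ((-33 - 18)*2 + L(-132, 59))/(3602 + 24536) = 35716 - ((-33 - 18)*2 + 57)/(3602 + 24536) = 35716 - (-51*2 + 57)/28138 = 35716 - (-102 + 57)/28138 = 35716 - (-45)/28138 = 35716 - 1*(-45/28138) = 35716 + 45/28138 = 1004976853/28138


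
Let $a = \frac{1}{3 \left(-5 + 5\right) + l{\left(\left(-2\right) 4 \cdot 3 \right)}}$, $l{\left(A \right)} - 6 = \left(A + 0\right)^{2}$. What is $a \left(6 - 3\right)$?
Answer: $\frac{1}{194} \approx 0.0051546$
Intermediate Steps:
$l{\left(A \right)} = 6 + A^{2}$ ($l{\left(A \right)} = 6 + \left(A + 0\right)^{2} = 6 + A^{2}$)
$a = \frac{1}{582}$ ($a = \frac{1}{3 \left(-5 + 5\right) + \left(6 + \left(\left(-2\right) 4 \cdot 3\right)^{2}\right)} = \frac{1}{3 \cdot 0 + \left(6 + \left(\left(-8\right) 3\right)^{2}\right)} = \frac{1}{0 + \left(6 + \left(-24\right)^{2}\right)} = \frac{1}{0 + \left(6 + 576\right)} = \frac{1}{0 + 582} = \frac{1}{582} \approx 0.0017182$)
$a \left(6 - 3\right) = \frac{6 - 3}{582} = \frac{1}{582} \cdot 3 = \frac{1}{194}$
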